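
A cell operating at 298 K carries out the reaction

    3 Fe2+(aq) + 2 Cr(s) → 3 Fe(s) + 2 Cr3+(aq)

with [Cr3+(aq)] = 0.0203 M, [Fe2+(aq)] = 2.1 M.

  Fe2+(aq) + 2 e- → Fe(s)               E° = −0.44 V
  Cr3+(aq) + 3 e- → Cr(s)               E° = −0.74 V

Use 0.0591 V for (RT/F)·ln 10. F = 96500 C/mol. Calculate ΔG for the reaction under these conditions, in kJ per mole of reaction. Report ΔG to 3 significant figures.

E°cell = −0.44 − (−0.74) = +0.30 V; the balanced reaction transfers n = 6 electrons.
Q = [Cr3+(aq)]^2 / [Fe2+(aq)]^3 = 4.45×10^−5, so log Q = −4.352 and E = +0.30 − (0.0591/6)(−4.352) = +0.3429 V.
Then ΔG = −nFE = −6 × 96500 × +0.3429 J/mol = −199 kJ/mol.

−199 kJ/mol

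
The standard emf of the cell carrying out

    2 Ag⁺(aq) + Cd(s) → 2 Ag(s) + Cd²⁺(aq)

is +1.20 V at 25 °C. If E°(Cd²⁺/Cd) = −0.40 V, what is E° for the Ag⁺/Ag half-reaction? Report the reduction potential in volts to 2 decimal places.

+0.80 V

In the reaction as written the Ag⁺/Ag couple is reduced (cathode) and Cd²⁺/Cd is oxidized (anode), so E°cell = E°(Ag⁺/Ag) − E°(Cd²⁺/Cd).
E°(Ag⁺/Ag) = E°cell + E°(anode) = +1.20 + (−0.40) = +0.80 V.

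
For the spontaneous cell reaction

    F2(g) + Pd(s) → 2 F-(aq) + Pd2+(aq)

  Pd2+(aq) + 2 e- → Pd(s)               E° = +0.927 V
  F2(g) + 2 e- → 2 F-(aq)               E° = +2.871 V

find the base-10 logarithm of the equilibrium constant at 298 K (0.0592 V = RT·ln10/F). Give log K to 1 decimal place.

The F₂/F⁻ couple is reduced (cathode); E°cell = +2.871 − (+0.927) = +1.944 V with n = 2.
At equilibrium E = 0, so log K = nE°cell / 0.0592 = (2)(+1.944) / 0.0592 = 65.7.

log K = 65.7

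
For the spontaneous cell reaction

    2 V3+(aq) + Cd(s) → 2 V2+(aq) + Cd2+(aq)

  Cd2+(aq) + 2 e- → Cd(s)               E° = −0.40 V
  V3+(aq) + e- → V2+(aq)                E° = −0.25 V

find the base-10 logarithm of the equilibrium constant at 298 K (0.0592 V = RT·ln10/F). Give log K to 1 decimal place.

The V³⁺/V²⁺ couple is reduced (cathode); E°cell = −0.25 − (−0.40) = +0.15 V with n = 2.
At equilibrium E = 0, so log K = nE°cell / 0.0592 = (2)(+0.15) / 0.0592 = 5.1.

log K = 5.1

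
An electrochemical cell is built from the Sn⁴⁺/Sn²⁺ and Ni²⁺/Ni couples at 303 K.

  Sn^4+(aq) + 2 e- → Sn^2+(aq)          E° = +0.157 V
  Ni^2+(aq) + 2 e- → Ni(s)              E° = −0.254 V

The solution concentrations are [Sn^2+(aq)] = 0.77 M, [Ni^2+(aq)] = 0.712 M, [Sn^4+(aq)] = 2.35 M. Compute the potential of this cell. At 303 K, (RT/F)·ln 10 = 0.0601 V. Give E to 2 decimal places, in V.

Since E°(Sn⁴⁺/Sn²⁺) > E°(Ni²⁺/Ni), Sn⁴⁺/Sn²⁺ serves as the cathode.
The standard potential is +0.157 − (−0.254) = +0.411 V and the balanced reaction transfers n = 2 electrons.
For the overall reaction Sn^4+(aq) + Ni(s) → Sn^2+(aq) + Ni^2+(aq), Q = ([Sn^2+(aq)]·[Ni^2+(aq)]) / [Sn^4+(aq)] = 0.233, giving log Q = −0.632.
Applying E = E° − (RT ln10/nF)·log Q gives +0.411 − (0.0601/2)(−0.632) = +0.43 V.

+0.43 V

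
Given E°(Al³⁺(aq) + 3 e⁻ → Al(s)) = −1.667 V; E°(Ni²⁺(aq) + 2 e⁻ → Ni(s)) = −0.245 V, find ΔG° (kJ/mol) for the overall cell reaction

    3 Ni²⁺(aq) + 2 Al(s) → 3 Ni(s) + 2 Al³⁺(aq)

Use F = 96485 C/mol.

In the reaction as written Ni²⁺(aq) is reduced, so the Ni²⁺/Ni couple is the cathode and Al³⁺/Al is the anode.
E°cell = −0.245 − (−1.667) = +1.422 V; balancing electrons gives n = 6.
ΔG° = −nFE°cell = −(6)(96485)(+1.422) J/mol = −823 kJ/mol.

−823 kJ/mol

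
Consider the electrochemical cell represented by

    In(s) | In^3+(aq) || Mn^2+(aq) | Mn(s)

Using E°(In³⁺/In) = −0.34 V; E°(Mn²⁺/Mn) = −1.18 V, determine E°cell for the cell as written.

By convention the left-hand electrode in cell notation is the anode (oxidation) and the right-hand electrode is the cathode (reduction).
E°cell = E°(right) − E°(left) = −1.18 − (−0.34) = −0.84 V.
The negative sign shows that, as written, the cell would require an external voltage to drive the reaction.

−0.84 V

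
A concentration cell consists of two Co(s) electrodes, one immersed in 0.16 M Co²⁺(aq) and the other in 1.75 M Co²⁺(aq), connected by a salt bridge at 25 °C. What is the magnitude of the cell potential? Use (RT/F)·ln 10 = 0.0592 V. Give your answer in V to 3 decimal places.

0.031 V

For a concentration cell E°cell = 0, since both electrodes use the same couple.
The compartment with the higher Co²⁺(aq) concentration (1.75 M) acts as the cathode; ions are reduced there and produced at the dilute (0.16 M) anode.
With n = 2, Ecell = −(0.0592/2)·log([dilute]/[conc]) = −(0.0592/2)·log(0.16/1.75) = +0.031 V.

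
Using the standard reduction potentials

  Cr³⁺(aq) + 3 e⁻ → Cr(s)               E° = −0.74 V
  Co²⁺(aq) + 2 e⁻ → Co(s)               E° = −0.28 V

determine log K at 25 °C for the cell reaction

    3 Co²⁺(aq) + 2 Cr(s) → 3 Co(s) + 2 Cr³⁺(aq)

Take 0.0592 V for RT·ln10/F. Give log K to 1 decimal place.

The Co²⁺/Co couple is reduced (cathode); E°cell = −0.28 − (−0.74) = +0.46 V with n = 6.
At equilibrium E = 0, so log K = nE°cell / 0.0592 = (6)(+0.46) / 0.0592 = 46.6.

log K = 46.6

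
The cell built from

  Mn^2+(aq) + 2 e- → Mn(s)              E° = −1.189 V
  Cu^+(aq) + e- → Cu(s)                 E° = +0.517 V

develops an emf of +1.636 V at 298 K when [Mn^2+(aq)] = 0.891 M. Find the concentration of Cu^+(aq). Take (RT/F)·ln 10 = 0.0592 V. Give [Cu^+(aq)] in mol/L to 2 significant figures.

Cu⁺/Cu is the cathode (higher E°); E°cell = +0.517 − (−1.189) = +1.706 V with n = 2.
Since E = E° − (0.0592/n)·log Q, log Q = n(E° − E)/0.0592 = 2.365.
The balanced reaction is 2 Cu^+(aq) + Mn(s) → 2 Cu(s) + Mn^2+(aq), so Q = [Mn^2+(aq)] / [Cu^+(aq)]^2.
Isolating [Cu^+(aq)] in Q = 10^{2.365} yields log [Cu^+(aq)] = −1.208, i.e. 0.062 M.

0.062 M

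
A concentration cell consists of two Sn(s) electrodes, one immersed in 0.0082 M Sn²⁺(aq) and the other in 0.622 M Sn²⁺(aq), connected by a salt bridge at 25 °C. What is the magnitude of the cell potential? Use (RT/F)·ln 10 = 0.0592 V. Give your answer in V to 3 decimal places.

0.056 V

For a concentration cell E°cell = 0, since both electrodes use the same couple.
The compartment with the higher Sn²⁺(aq) concentration (0.622 M) acts as the cathode; ions are reduced there and produced at the dilute (0.0082 M) anode.
With n = 2, Ecell = −(0.0592/2)·log([dilute]/[conc]) = −(0.0592/2)·log(0.0082/0.622) = +0.056 V.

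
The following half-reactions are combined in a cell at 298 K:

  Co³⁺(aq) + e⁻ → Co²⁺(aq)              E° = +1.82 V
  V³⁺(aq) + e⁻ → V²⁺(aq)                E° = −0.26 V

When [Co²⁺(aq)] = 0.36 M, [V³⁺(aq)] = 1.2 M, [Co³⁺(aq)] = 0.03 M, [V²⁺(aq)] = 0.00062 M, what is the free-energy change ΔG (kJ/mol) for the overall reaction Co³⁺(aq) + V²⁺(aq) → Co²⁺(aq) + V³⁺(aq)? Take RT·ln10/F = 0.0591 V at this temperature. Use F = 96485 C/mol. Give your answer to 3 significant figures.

With Co³⁺/Co²⁺ reduced at the cathode, E°cell = +1.82 − (−0.26) = +2.08 V and n = 1.
Q = ([Co²⁺(aq)]·[V³⁺(aq)]) / ([Co³⁺(aq)]·[V²⁺(aq)]) = 2.32×10^4, so log Q = 4.366 and E = +2.08 − (0.0591/1)(4.366) = +1.8220 V.
ΔG = −nFE = −(1)(96485)(+1.8220) J/mol = −176 kJ/mol.

−176 kJ/mol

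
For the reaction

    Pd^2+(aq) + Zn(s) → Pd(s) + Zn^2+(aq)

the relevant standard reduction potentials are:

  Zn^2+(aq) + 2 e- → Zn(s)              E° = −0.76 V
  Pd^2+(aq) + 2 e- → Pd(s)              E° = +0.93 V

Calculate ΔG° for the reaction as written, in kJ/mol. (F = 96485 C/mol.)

−326 kJ/mol

In the reaction as written Pd^2+(aq) is reduced, so the Pd²⁺/Pd couple is the cathode and Zn²⁺/Zn is the anode.
E°cell = +0.93 − (−0.76) = +1.69 V; balancing electrons gives n = 2.
ΔG° = −nFE°cell = −(2)(96485)(+1.69) J/mol = −326 kJ/mol.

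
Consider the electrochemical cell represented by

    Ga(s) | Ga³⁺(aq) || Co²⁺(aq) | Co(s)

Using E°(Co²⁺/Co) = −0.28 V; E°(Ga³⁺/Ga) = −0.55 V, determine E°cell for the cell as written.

By convention the left-hand electrode in cell notation is the anode (oxidation) and the right-hand electrode is the cathode (reduction).
E°cell = E°(right) − E°(left) = −0.28 − (−0.55) = +0.27 V.

+0.27 V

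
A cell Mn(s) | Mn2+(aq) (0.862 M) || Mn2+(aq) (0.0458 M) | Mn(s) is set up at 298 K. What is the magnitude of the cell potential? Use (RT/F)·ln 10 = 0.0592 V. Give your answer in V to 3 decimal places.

0.038 V

For a concentration cell E°cell = 0, since both electrodes use the same couple.
The compartment with the higher Mn2+(aq) concentration (0.862 M) acts as the cathode; ions are reduced there and produced at the dilute (0.0458 M) anode.
With n = 2, Ecell = −(0.0592/2)·log([dilute]/[conc]) = −(0.0592/2)·log(0.0458/0.862) = +0.038 V.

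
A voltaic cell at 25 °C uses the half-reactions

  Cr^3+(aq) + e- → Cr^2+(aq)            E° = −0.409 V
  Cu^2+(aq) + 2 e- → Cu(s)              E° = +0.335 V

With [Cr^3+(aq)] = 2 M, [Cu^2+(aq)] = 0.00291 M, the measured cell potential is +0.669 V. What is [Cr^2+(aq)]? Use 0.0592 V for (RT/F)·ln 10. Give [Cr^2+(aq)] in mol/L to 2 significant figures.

2.0 M

With Cu²⁺/Cu at the cathode and Cr³⁺/Cr²⁺ at the anode, E°cell = +0.335 − (−0.409) = +0.744 V (n = 2).
From the Nernst equation, log Q = n(E° − E)/0.0592 = 2·(+0.744 − (+0.669))/0.0592 = 2.534.
For Cu^2+(aq) + 2 Cr^2+(aq) → Cu(s) + 2 Cr^3+(aq), the reaction quotient is Q = [Cr^3+(aq)]^2 / ([Cu^2+(aq)]·[Cr^2+(aq)]^2).
Isolating [Cr^2+(aq)] in Q = 10^{2.534} yields log [Cr^2+(aq)] = 0.302, i.e. 2.0 M.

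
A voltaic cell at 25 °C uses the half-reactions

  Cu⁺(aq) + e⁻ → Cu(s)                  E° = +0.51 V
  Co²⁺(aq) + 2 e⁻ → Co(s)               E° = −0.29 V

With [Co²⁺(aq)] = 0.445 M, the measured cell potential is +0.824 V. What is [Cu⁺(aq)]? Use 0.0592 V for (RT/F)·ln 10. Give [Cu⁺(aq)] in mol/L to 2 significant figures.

1.7 M

Cu⁺/Cu is the cathode (higher E°); E°cell = +0.51 − (−0.29) = +0.80 V with n = 2.
Rearranging E = E° − (0.0592/n)·log Q gives log Q = 2(+0.80 − (+0.824))/0.0592 = −0.811.
The balanced reaction is 2 Cu⁺(aq) + Co(s) → 2 Cu(s) + Co²⁺(aq), so Q = [Co²⁺(aq)] / [Cu⁺(aq)]^2.
Isolating [Cu⁺(aq)] in Q = 10^{−0.811} yields log [Cu⁺(aq)] = 0.230, i.e. 1.7 M.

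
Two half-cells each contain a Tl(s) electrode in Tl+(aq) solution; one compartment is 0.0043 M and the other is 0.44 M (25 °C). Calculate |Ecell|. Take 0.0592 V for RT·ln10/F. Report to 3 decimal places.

For a concentration cell E°cell = 0, since both electrodes use the same couple.
The compartment with the higher Tl+(aq) concentration (0.44 M) acts as the cathode; ions are reduced there and produced at the dilute (0.0043 M) anode.
With n = 1, Ecell = −(0.0592/1)·log([dilute]/[conc]) = −(0.0592/1)·log(0.0043/0.44) = +0.119 V.

0.119 V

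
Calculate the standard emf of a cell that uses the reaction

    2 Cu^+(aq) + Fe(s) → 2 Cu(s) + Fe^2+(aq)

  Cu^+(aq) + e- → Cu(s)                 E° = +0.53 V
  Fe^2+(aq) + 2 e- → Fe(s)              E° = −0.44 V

+0.97 V

In the reaction as written, Cu^+(aq) is reduced (cathode) and Fe^2+(aq) is produced by oxidation at the anode.
E°cell = E°(cathode) − E°(anode) = +0.53 − (−0.44) = +0.97 V.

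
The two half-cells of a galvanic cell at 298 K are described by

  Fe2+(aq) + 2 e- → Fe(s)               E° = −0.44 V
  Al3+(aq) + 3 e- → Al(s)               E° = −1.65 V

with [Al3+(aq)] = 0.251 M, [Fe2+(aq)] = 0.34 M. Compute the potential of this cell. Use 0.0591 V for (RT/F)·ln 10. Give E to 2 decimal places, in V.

+1.21 V

Fe²⁺/Fe is reduced (cathode, E° = −0.44 V) and Al³⁺/Al is oxidized (anode).
The standard potential is −0.44 − (−1.65) = +1.21 V and the balanced reaction transfers n = 6 electrons.
The balanced reaction is 3 Fe2+(aq) + 2 Al(s) → 3 Fe(s) + 2 Al3+(aq), so Q = [Al3+(aq)]^2 / [Fe2+(aq)]^3 = 1.6 and log Q = 0.205.
E = E° − (0.0591/n)·log Q = +1.21 − (0.0591/6)(0.205) = +1.21 V.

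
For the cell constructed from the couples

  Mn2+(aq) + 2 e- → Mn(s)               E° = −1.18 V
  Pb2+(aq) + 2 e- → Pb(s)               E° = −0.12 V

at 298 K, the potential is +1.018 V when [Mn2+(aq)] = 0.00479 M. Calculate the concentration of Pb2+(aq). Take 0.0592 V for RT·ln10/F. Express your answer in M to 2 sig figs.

0.00018 M

Pb²⁺/Pb is the cathode (higher E°); E°cell = −0.12 − (−1.18) = +1.06 V with n = 2.
Rearranging E = E° − (0.0592/n)·log Q gives log Q = 2(+1.06 − (+1.018))/0.0592 = 1.419.
The balanced reaction is Pb2+(aq) + Mn(s) → Pb(s) + Mn2+(aq), so Q = [Mn2+(aq)] / [Pb2+(aq)].
Substituting the known concentrations and solving, log [Pb2+(aq)] = −3.739 and [Pb2+(aq)] = 0.00018 M.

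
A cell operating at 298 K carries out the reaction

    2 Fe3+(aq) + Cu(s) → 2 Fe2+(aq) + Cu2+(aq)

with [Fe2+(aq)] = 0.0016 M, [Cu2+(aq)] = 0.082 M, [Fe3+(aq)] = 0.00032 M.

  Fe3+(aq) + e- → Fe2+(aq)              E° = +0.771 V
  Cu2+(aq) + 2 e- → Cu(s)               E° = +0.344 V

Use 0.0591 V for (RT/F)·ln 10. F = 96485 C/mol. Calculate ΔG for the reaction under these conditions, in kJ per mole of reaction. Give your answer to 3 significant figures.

−80.6 kJ/mol

With Fe³⁺/Fe²⁺ reduced at the cathode, E°cell = +0.771 − (+0.344) = +0.427 V and n = 2.
Here Q = ([Fe2+(aq)]^2·[Cu2+(aq)]) / [Fe3+(aq)]^2 = 2.05 (log Q = 0.312), giving E = +0.427 − (0.0591/2)·(0.312) = +0.4178 V.
Then ΔG = −nFE = −2 × 96485 × +0.4178 J/mol = −80.6 kJ/mol.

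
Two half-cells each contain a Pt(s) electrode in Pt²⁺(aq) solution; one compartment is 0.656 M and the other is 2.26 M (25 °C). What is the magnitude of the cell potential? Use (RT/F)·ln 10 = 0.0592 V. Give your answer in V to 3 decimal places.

0.016 V

For a concentration cell E°cell = 0, since both electrodes use the same couple.
The compartment with the higher Pt²⁺(aq) concentration (2.26 M) acts as the cathode; ions are reduced there and produced at the dilute (0.656 M) anode.
With n = 2, Ecell = −(0.0592/2)·log([dilute]/[conc]) = −(0.0592/2)·log(0.656/2.26) = +0.016 V.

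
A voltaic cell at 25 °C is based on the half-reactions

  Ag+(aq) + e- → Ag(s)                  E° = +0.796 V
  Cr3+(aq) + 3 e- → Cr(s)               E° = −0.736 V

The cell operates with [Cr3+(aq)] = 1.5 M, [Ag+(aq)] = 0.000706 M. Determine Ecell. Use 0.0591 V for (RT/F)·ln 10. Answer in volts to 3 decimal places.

+1.342 V

The Ag⁺/Ag couple has the more positive E°, so it is the cathode; Cr³⁺/Cr is the anode.
The standard potential is +0.796 − (−0.736) = +1.532 V and the balanced reaction transfers n = 3 electrons.
The balanced reaction is 3 Ag+(aq) + Cr(s) → 3 Ag(s) + Cr3+(aq), so Q = [Cr3+(aq)] / [Ag+(aq)]^3 = 4.26×10^9 and log Q = 9.630.
By the Nernst equation, E = +1.532 − (0.0591/3)·(9.630) = +1.342 V.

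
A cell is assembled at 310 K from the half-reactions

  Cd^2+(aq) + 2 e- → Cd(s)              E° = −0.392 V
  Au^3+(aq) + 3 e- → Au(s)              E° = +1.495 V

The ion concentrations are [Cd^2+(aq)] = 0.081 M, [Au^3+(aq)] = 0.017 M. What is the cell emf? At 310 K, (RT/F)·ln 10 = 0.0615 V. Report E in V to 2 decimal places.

+1.88 V

The Au³⁺/Au couple has the more positive E°, so it is the cathode; Cd²⁺/Cd is the anode.
The standard potential is +1.495 − (−0.392) = +1.887 V and the balanced reaction transfers n = 6 electrons.
Balancing gives 2 Au^3+(aq) + 3 Cd(s) → 2 Au(s) + 3 Cd^2+(aq); hence Q = [Cd^2+(aq)]^3 / [Au^3+(aq)]^2 = 1.84 (log Q = 0.265).
Applying E = E° − (RT ln10/nF)·log Q gives +1.887 − (0.0615/6)(0.265) = +1.88 V.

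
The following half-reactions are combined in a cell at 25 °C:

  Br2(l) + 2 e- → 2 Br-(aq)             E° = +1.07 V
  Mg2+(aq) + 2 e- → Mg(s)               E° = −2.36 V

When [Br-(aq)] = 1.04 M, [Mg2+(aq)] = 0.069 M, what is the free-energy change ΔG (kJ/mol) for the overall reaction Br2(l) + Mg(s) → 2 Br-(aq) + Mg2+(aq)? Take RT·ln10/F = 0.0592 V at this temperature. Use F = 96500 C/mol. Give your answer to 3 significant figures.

With Br₂/Br⁻ reduced at the cathode, E°cell = +1.07 − (−2.36) = +3.43 V and n = 2.
Q = [Br-(aq)]^2·[Mg2+(aq)] = 0.0746, so log Q = −1.127 and E = +3.43 − (0.0592/2)(−1.127) = +3.4634 V.
ΔG = −nFE = −(2)(96500)(+3.4634) J/mol = −668 kJ/mol.

−668 kJ/mol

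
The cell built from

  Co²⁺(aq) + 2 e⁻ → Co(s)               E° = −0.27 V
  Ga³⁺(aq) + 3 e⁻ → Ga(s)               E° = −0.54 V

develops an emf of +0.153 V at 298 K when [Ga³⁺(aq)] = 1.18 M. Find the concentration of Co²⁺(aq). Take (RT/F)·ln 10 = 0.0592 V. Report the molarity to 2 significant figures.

0.00012 M

With Co²⁺/Co at the cathode and Ga³⁺/Ga at the anode, E°cell = −0.27 − (−0.54) = +0.27 V (n = 6).
Since E = E° − (0.0592/n)·log Q, log Q = n(E° − E)/0.0592 = 11.858.
Balancing electrons gives 3 Co²⁺(aq) + 2 Ga(s) → 3 Co(s) + 2 Ga³⁺(aq); thus Q = [Ga³⁺(aq)]^2 / [Co²⁺(aq)]^3.
Solving for the unknown gives log [Co²⁺(aq)] = −3.905, so [Co²⁺(aq)] ≈ 0.00012 M.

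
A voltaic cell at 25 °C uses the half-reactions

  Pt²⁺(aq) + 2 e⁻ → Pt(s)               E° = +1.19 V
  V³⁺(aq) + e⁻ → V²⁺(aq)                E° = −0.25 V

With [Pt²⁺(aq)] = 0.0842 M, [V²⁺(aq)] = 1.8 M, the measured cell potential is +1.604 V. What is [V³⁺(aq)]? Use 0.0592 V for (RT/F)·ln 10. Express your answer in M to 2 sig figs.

Pt²⁺/Pt is the cathode (higher E°); E°cell = +1.19 − (−0.25) = +1.44 V with n = 2.
Since E = E° − (0.0592/n)·log Q, log Q = n(E° − E)/0.0592 = −5.541.
For Pt²⁺(aq) + 2 V²⁺(aq) → Pt(s) + 2 V³⁺(aq), the reaction quotient is Q = [V³⁺(aq)]^2 / ([Pt²⁺(aq)]·[V²⁺(aq)]^2).
Solving for the unknown gives log [V³⁺(aq)] = −3.053, so [V³⁺(aq)] ≈ 0.00089 M.

0.00089 M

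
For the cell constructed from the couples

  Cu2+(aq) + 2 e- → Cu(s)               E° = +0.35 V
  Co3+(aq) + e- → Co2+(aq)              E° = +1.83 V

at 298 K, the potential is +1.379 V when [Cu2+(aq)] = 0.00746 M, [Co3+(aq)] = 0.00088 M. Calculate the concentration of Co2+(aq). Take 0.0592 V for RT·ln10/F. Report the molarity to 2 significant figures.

The Co³⁺/Co²⁺ couple has the larger reduction potential, so it is the cathode: E°cell = +1.83 − (+0.35) = +1.48 V and n = 2.
Rearranging E = E° − (0.0592/n)·log Q gives log Q = 2(+1.48 − (+1.379))/0.0592 = 3.412.
The balanced reaction is 2 Co3+(aq) + Cu(s) → 2 Co2+(aq) + Cu2+(aq), so Q = ([Co2+(aq)]^2·[Cu2+(aq)]) / [Co3+(aq)]^2.
Substituting the known concentrations and solving, log [Co2+(aq)] = −0.286 and [Co2+(aq)] = 0.52 M.

0.52 M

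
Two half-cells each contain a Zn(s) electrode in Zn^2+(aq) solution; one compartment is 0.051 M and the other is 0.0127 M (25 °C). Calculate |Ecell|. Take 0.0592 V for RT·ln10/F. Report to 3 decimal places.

For a concentration cell E°cell = 0, since both electrodes use the same couple.
The compartment with the higher Zn^2+(aq) concentration (0.051 M) acts as the cathode; ions are reduced there and produced at the dilute (0.0127 M) anode.
With n = 2, Ecell = −(0.0592/2)·log([dilute]/[conc]) = −(0.0592/2)·log(0.0127/0.051) = +0.018 V.

0.018 V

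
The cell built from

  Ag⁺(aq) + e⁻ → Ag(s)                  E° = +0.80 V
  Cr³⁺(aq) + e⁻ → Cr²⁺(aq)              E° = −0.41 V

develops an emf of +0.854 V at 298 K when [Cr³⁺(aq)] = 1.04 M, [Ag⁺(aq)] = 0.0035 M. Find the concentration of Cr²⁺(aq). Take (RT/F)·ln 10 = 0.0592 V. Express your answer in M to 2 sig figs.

0.00029 M

The Ag⁺/Ag couple has the larger reduction potential, so it is the cathode: E°cell = +0.80 − (−0.41) = +1.21 V and n = 1.
Rearranging E = E° − (0.0592/n)·log Q gives log Q = 1(+1.21 − (+0.854))/0.0592 = 6.014.
Balancing electrons gives Ag⁺(aq) + Cr²⁺(aq) → Ag(s) + Cr³⁺(aq); thus Q = [Cr³⁺(aq)] / ([Ag⁺(aq)]·[Cr²⁺(aq)]).
Isolating [Cr²⁺(aq)] in Q = 10^{6.014} yields log [Cr²⁺(aq)] = −3.541, i.e. 0.00029 M.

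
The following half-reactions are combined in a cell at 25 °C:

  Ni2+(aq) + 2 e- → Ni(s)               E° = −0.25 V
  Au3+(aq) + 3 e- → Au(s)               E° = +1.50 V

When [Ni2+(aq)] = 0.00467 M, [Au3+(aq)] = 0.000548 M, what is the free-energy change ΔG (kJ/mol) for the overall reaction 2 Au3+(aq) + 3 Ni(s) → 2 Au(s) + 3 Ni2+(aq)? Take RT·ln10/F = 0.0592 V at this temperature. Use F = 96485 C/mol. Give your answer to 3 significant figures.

−1020 kJ/mol

E°cell = +1.50 − (−0.25) = +1.75 V; the balanced reaction transfers n = 6 electrons.
The reaction quotient is [Ni2+(aq)]^3 / [Au3+(aq)]^2 = 0.339; by Nernst, E = +1.75 − (0.0592/6)(−0.470) = +1.7546 V.
Then ΔG = −nFE = −6 × 96485 × +1.7546 J/mol = −1020 kJ/mol.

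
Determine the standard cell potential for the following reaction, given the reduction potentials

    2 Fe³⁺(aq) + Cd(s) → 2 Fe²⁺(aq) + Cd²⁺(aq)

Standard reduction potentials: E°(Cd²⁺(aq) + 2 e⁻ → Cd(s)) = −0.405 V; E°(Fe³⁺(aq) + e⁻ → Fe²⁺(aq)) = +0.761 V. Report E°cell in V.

Fe³⁺(aq) gains electrons, so the Fe³⁺/Fe²⁺ couple is the cathode; the Cd²⁺/Cd couple is the anode.
E°cell = E°(cathode) − E°(anode) = +0.761 − (−0.405) = +1.166 V.
The positive value indicates the reaction is spontaneous as written.

+1.166 V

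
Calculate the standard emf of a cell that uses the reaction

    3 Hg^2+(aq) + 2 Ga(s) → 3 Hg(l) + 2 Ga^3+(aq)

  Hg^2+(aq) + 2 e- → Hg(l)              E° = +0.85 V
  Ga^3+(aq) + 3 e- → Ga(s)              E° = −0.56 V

+1.41 V

In the reaction as written, Hg^2+(aq) is reduced (cathode) and Ga^3+(aq) is produced by oxidation at the anode.
E°cell = E°(cathode) − E°(anode) = +0.85 − (−0.56) = +1.41 V.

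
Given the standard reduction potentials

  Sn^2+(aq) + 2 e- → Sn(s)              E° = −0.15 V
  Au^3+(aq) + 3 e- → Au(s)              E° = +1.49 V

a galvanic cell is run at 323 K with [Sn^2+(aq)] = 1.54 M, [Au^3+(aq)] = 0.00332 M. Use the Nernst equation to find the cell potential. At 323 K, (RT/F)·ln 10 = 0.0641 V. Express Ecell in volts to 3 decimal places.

+1.581 V

Au³⁺/Au is reduced (cathode, E° = +1.49 V) and Sn²⁺/Sn is oxidized (anode).
E°cell = +1.49 − (−0.15) = +1.64 V, with n = 6 electrons transferred.
The balanced reaction is 2 Au^3+(aq) + 3 Sn(s) → 2 Au(s) + 3 Sn^2+(aq), so Q = [Sn^2+(aq)]^3 / [Au^3+(aq)]^2 = 3.31×10^5 and log Q = 5.520.
By the Nernst equation, E = +1.64 − (0.0641/6)·(5.520) = +1.581 V.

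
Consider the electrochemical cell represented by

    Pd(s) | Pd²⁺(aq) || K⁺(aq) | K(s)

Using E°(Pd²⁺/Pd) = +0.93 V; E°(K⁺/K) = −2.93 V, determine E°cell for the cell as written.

By convention the left-hand electrode in cell notation is the anode (oxidation) and the right-hand electrode is the cathode (reduction).
E°cell = E°(right) − E°(left) = −2.93 − (+0.93) = −3.86 V.
The negative sign shows that, as written, the cell would require an external voltage to drive the reaction.

−3.86 V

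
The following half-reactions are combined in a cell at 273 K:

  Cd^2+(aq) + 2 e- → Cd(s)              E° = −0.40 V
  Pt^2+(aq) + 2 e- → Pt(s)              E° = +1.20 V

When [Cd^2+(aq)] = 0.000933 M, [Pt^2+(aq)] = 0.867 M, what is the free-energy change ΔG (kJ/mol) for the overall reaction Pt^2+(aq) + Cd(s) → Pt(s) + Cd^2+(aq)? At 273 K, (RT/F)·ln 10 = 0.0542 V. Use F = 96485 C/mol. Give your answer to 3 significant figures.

With Pt²⁺/Pt reduced at the cathode, E°cell = +1.20 − (−0.40) = +1.60 V and n = 2.
The reaction quotient is [Cd^2+(aq)] / [Pt^2+(aq)] = 0.00108; by Nernst, E = +1.60 − (0.0542/2)(−2.968) = +1.6804 V.
Finally ΔG = −nFE = −(2)(96485 C/mol)(+1.6804 V) = −324 kJ/mol.

−324 kJ/mol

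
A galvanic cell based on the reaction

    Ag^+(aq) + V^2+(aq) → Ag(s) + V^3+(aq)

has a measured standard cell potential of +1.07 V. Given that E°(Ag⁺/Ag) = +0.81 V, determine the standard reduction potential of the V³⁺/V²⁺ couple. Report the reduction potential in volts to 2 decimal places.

In the reaction as written the Ag⁺/Ag couple is reduced (cathode) and V³⁺/V²⁺ is oxidized (anode), so E°cell = E°(Ag⁺/Ag) − E°(V³⁺/V²⁺).
E°(V³⁺/V²⁺) = E°(cathode) − E°cell = +0.81 − (+1.07) = −0.26 V.

−0.26 V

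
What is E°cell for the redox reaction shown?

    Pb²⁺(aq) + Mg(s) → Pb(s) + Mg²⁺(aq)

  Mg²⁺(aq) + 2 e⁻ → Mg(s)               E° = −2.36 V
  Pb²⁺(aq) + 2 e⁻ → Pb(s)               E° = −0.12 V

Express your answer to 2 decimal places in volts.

In the reaction as written, Pb²⁺(aq) is reduced (cathode) and Mg²⁺(aq) is produced by oxidation at the anode.
E°cell = E°(cathode) − E°(anode) = −0.12 − (−2.36) = +2.24 V.

+2.24 V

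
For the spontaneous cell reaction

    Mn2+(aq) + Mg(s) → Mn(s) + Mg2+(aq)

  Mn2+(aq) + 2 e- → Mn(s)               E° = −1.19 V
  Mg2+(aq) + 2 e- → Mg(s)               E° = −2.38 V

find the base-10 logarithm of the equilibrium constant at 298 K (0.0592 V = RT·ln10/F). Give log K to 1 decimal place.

log K = 40.2

The Mn²⁺/Mn couple is reduced (cathode); E°cell = −1.19 − (−2.38) = +1.19 V with n = 2.
At equilibrium E = 0, so log K = nE°cell / 0.0592 = (2)(+1.19) / 0.0592 = 40.2.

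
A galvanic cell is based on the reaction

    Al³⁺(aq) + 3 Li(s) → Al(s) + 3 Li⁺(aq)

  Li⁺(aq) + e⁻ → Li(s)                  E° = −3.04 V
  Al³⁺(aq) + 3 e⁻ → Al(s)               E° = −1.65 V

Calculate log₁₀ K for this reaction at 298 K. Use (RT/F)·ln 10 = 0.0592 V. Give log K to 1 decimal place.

The Al³⁺/Al couple is reduced (cathode); E°cell = −1.65 − (−3.04) = +1.39 V with n = 3.
At equilibrium E = 0, so log K = nE°cell / 0.0592 = (3)(+1.39) / 0.0592 = 70.4.

log K = 70.4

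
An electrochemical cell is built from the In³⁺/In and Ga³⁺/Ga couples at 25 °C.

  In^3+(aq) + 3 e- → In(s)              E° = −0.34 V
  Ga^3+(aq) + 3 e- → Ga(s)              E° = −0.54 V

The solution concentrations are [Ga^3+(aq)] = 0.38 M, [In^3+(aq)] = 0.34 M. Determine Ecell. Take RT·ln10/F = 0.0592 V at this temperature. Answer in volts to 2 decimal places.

+0.20 V

The In³⁺/In couple has the more positive E°, so it is the cathode; Ga³⁺/Ga is the anode.
E°cell = −0.34 − (−0.54) = +0.20 V, with n = 3 electrons transferred.
For the overall reaction In^3+(aq) + Ga(s) → In(s) + Ga^3+(aq), Q = [Ga^3+(aq)] / [In^3+(aq)] = 1.12, giving log Q = 0.048.
Applying E = E° − (RT ln10/nF)·log Q gives +0.20 − (0.0592/3)(0.048) = +0.20 V.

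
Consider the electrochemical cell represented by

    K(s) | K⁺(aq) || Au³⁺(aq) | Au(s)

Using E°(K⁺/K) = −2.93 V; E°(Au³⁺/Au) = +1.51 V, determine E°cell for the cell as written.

By convention the left-hand electrode in cell notation is the anode (oxidation) and the right-hand electrode is the cathode (reduction).
E°cell = E°(right) − E°(left) = +1.51 − (−2.93) = +4.44 V.

+4.44 V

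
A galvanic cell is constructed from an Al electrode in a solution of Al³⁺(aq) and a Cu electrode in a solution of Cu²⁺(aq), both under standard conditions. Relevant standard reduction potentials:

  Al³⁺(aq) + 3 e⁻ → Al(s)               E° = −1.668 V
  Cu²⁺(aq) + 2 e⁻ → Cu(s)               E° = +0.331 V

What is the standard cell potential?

Of the two couples in this cell, the one with the more positive reduction potential is reduced at the cathode: here that is Cu²⁺/Cu (+0.331 V); Al³⁺/Al (−1.668 V) is the anode.
E°cell = E°(cathode) − E°(anode) = +0.331 − (−1.668) = +1.999 V.

+1.999 V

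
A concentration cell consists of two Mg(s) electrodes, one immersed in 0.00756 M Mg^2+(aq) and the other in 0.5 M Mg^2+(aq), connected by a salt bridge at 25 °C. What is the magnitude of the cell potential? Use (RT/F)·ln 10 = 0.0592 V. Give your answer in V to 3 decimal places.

For a concentration cell E°cell = 0, since both electrodes use the same couple.
The compartment with the higher Mg^2+(aq) concentration (0.5 M) acts as the cathode; ions are reduced there and produced at the dilute (0.00756 M) anode.
With n = 2, Ecell = −(0.0592/2)·log([dilute]/[conc]) = −(0.0592/2)·log(0.00756/0.5) = +0.054 V.

0.054 V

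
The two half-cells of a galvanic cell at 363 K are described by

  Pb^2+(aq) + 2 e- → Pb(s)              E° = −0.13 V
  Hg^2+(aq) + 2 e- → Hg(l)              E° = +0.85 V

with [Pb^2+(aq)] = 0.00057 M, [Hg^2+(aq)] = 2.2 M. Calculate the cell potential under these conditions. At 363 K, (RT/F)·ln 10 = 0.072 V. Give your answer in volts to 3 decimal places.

+1.109 V

Since E°(Hg²⁺/Hg) > E°(Pb²⁺/Pb), Hg²⁺/Hg serves as the cathode.
The standard potential is +0.85 − (−0.13) = +0.98 V and the balanced reaction transfers n = 2 electrons.
For the overall reaction Hg^2+(aq) + Pb(s) → Hg(l) + Pb^2+(aq), Q = [Pb^2+(aq)] / [Hg^2+(aq)] = 0.000259, giving log Q = −3.587.
By the Nernst equation, E = +0.98 − (0.072/2)·(−3.587) = +1.109 V.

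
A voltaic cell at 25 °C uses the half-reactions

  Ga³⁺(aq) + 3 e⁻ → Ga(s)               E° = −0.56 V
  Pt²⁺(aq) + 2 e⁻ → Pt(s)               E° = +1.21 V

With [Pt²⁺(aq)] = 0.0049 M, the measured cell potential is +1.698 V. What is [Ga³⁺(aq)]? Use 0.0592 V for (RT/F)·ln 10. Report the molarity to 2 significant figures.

1.5 M

The Pt²⁺/Pt couple has the larger reduction potential, so it is the cathode: E°cell = +1.21 − (−0.56) = +1.77 V and n = 6.
From the Nernst equation, log Q = n(E° − E)/0.0592 = 6·(+1.77 − (+1.698))/0.0592 = 7.297.
For 3 Pt²⁺(aq) + 2 Ga(s) → 3 Pt(s) + 2 Ga³⁺(aq), the reaction quotient is Q = [Ga³⁺(aq)]^2 / [Pt²⁺(aq)]^3.
Solving for the unknown gives log [Ga³⁺(aq)] = 0.184, so [Ga³⁺(aq)] ≈ 1.5 M.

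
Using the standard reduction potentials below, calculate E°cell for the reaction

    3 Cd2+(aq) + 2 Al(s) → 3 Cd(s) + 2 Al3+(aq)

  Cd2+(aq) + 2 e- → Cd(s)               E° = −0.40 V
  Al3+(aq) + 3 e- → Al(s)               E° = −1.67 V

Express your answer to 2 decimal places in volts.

In the reaction as written, Cd2+(aq) is reduced (cathode) and Al3+(aq) is produced by oxidation at the anode.
E°cell = E°(cathode) − E°(anode) = −0.40 − (−1.67) = +1.27 V.
The positive value indicates the reaction is spontaneous as written.

+1.27 V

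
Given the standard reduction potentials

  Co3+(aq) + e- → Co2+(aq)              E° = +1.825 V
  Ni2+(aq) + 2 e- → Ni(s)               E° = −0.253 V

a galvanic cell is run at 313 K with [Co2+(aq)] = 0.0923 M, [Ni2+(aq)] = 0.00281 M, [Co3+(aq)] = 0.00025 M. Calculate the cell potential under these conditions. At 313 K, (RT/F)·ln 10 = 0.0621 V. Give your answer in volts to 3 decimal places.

Since E°(Co³⁺/Co²⁺) > E°(Ni²⁺/Ni), Co³⁺/Co²⁺ serves as the cathode.
E°cell = +1.825 − (−0.253) = +2.078 V, with n = 2 electrons transferred.
The balanced reaction is 2 Co3+(aq) + Ni(s) → 2 Co2+(aq) + Ni2+(aq), so Q = ([Co2+(aq)]^2·[Ni2+(aq)]) / [Co3+(aq)]^2 = 383 and log Q = 2.583.
E = E° − (0.0621/n)·log Q = +2.078 − (0.0621/2)(2.583) = +1.998 V.

+1.998 V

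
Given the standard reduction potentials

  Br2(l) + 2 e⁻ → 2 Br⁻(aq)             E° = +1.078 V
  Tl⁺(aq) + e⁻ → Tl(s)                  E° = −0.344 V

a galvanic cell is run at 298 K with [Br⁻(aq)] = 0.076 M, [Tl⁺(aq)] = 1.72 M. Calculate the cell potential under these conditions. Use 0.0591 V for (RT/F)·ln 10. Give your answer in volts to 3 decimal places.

+1.474 V

Since E°(Br₂/Br⁻) > E°(Tl⁺/Tl), Br₂/Br⁻ serves as the cathode.
E°cell = +1.078 − (−0.344) = +1.422 V, with n = 2 electrons transferred.
Balancing gives Br2(l) + 2 Tl(s) → 2 Br⁻(aq) + 2 Tl⁺(aq); hence Q = [Br⁻(aq)]^2·[Tl⁺(aq)]^2 = 0.0171 (log Q = −1.767).
E = E° − (0.0591/n)·log Q = +1.422 − (0.0591/2)(−1.767) = +1.474 V.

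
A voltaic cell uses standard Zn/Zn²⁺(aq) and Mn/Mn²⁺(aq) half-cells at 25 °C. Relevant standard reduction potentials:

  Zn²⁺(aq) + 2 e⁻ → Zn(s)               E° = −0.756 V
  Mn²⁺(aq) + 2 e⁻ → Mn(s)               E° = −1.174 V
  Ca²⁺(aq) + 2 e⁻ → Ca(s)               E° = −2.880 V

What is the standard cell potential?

+0.418 V

Of the two couples in this cell, the one with the more positive reduction potential is reduced at the cathode: here that is Zn²⁺/Zn (−0.756 V); Mn²⁺/Mn (−1.174 V) is the anode.
E°cell = E°(cathode) − E°(anode) = −0.756 − (−1.174) = +0.418 V.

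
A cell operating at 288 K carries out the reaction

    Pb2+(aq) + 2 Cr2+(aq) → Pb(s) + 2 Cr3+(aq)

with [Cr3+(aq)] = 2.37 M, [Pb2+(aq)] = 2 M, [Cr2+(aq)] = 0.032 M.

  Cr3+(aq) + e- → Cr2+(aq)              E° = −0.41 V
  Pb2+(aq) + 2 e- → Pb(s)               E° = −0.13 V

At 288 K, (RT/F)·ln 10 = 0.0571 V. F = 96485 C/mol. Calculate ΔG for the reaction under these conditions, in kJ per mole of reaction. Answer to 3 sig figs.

With Pb²⁺/Pb reduced at the cathode, E°cell = −0.13 − (−0.41) = +0.28 V and n = 2.
Here Q = [Cr3+(aq)]^2 / ([Pb2+(aq)]·[Cr2+(aq)]^2) = 2.74×10^3 (log Q = 3.438), giving E = +0.28 − (0.0571/2)·(3.438) = +0.1818 V.
ΔG = −nFE = −(2)(96485)(+0.1818) J/mol = −35.1 kJ/mol.

−35.1 kJ/mol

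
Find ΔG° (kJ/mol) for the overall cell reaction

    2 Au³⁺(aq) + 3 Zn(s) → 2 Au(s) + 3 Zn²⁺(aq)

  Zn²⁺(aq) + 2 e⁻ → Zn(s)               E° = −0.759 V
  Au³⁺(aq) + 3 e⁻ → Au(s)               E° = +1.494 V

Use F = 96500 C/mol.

In the reaction as written Au³⁺(aq) is reduced, so the Au³⁺/Au couple is the cathode and Zn²⁺/Zn is the anode.
E°cell = +1.494 − (−0.759) = +2.253 V; balancing electrons gives n = 6.
ΔG° = −nFE°cell = −(6)(96500)(+2.253) J/mol = −1304 kJ/mol.

−1304 kJ/mol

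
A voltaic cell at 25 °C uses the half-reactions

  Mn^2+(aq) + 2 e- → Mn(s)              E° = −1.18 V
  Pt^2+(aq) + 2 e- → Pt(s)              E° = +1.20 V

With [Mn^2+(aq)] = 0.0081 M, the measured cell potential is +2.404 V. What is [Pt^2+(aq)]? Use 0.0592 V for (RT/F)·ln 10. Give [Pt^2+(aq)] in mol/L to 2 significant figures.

Pt²⁺/Pt is the cathode (higher E°); E°cell = +1.20 − (−1.18) = +2.38 V with n = 2.
From the Nernst equation, log Q = n(E° − E)/0.0592 = 2·(+2.38 − (+2.404))/0.0592 = −0.811.
Balancing electrons gives Pt^2+(aq) + Mn(s) → Pt(s) + Mn^2+(aq); thus Q = [Mn^2+(aq)] / [Pt^2+(aq)].
Substituting the known concentrations and solving, log [Pt^2+(aq)] = −1.281 and [Pt^2+(aq)] = 0.052 M.

0.052 M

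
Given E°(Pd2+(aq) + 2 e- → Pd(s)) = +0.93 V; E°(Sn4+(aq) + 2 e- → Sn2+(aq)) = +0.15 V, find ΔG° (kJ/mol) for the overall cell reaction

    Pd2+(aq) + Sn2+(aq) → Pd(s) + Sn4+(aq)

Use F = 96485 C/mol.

In the reaction as written Pd2+(aq) is reduced, so the Pd²⁺/Pd couple is the cathode and Sn⁴⁺/Sn²⁺ is the anode.
E°cell = +0.93 − (+0.15) = +0.78 V; balancing electrons gives n = 2.
ΔG° = −nFE°cell = −(2)(96485)(+0.78) J/mol = −151 kJ/mol.

−151 kJ/mol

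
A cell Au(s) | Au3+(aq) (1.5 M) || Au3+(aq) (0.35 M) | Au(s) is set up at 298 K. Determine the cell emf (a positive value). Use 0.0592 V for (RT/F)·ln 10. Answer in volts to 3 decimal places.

For a concentration cell E°cell = 0, since both electrodes use the same couple.
The compartment with the higher Au3+(aq) concentration (1.5 M) acts as the cathode; ions are reduced there and produced at the dilute (0.35 M) anode.
With n = 3, Ecell = −(0.0592/3)·log([dilute]/[conc]) = −(0.0592/3)·log(0.35/1.5) = +0.012 V.

0.012 V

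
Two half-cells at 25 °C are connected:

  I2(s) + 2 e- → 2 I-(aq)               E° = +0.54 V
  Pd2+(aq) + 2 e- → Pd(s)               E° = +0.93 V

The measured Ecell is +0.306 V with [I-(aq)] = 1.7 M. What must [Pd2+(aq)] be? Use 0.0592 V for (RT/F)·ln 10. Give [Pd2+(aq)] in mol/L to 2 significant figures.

0.00050 M

With Pd²⁺/Pd at the cathode and I₂/I⁻ at the anode, E°cell = +0.93 − (+0.54) = +0.39 V (n = 2).
Rearranging E = E° − (0.0592/n)·log Q gives log Q = 2(+0.39 − (+0.306))/0.0592 = 2.838.
Balancing electrons gives Pd2+(aq) + 2 I-(aq) → Pd(s) + I2(s); thus Q = 1 / ([Pd2+(aq)]·[I-(aq)]^2).
Substituting the known concentrations and solving, log [Pd2+(aq)] = −3.299 and [Pd2+(aq)] = 0.00050 M.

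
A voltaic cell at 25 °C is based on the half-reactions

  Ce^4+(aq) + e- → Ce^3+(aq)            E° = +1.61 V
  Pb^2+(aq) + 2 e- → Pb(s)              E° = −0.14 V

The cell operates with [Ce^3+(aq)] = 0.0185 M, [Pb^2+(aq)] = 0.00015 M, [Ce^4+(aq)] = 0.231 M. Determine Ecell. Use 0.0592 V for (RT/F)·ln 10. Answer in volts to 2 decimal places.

Ce⁴⁺/Ce³⁺ is reduced (cathode, E° = +1.61 V) and Pb²⁺/Pb is oxidized (anode).
The standard potential is +1.61 − (−0.14) = +1.75 V and the balanced reaction transfers n = 2 electrons.
The balanced reaction is 2 Ce^4+(aq) + Pb(s) → 2 Ce^3+(aq) + Pb^2+(aq), so Q = ([Ce^3+(aq)]^2·[Pb^2+(aq)]) / [Ce^4+(aq)]^2 = 9.62×10^−7 and log Q = −6.017.
E = E° − (0.0592/n)·log Q = +1.75 − (0.0592/2)(−6.017) = +1.93 V.

+1.93 V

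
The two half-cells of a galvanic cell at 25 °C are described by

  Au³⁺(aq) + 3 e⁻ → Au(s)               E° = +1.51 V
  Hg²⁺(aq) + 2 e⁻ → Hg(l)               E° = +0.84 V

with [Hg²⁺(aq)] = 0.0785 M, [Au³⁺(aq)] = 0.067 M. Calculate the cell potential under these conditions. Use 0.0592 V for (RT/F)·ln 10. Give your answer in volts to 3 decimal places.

Au³⁺/Au is reduced (cathode, E° = +1.51 V) and Hg²⁺/Hg is oxidized (anode).
The standard potential is +1.51 − (+0.84) = +0.67 V and the balanced reaction transfers n = 6 electrons.
Balancing gives 2 Au³⁺(aq) + 3 Hg(l) → 2 Au(s) + 3 Hg²⁺(aq); hence Q = [Hg²⁺(aq)]^3 / [Au³⁺(aq)]^2 = 0.108 (log Q = −0.968).
Applying E = E° − (RT ln10/nF)·log Q gives +0.67 − (0.0592/6)(−0.968) = +0.680 V.

+0.680 V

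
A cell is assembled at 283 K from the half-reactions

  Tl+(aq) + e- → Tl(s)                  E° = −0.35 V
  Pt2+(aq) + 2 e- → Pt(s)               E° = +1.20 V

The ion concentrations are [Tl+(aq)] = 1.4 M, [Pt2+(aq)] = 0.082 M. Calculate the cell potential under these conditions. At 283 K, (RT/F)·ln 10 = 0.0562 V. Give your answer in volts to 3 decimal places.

Pt²⁺/Pt is reduced (cathode, E° = +1.20 V) and Tl⁺/Tl is oxidized (anode).
E°cell = +1.20 − (−0.35) = +1.55 V, with n = 2 electrons transferred.
Balancing gives Pt2+(aq) + 2 Tl(s) → Pt(s) + 2 Tl+(aq); hence Q = [Tl+(aq)]^2 / [Pt2+(aq)] = 23.9 (log Q = 1.378).
By the Nernst equation, E = +1.55 − (0.0562/2)·(1.378) = +1.511 V.

+1.511 V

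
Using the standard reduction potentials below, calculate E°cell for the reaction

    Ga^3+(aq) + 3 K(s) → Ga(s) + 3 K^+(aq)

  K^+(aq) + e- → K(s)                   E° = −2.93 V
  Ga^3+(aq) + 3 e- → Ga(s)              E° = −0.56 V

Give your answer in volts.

+2.37 V

Ga^3+(aq) gains electrons, so the Ga³⁺/Ga couple is the cathode; the K⁺/K couple is the anode.
E°cell = E°(cathode) − E°(anode) = −0.56 − (−2.93) = +2.37 V.
The positive value indicates the reaction is spontaneous as written.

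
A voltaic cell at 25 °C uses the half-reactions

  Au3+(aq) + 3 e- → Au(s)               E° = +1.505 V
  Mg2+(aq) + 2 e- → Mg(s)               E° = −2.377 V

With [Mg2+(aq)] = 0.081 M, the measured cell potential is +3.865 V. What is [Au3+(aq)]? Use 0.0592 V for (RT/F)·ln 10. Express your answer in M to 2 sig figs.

With Au³⁺/Au at the cathode and Mg²⁺/Mg at the anode, E°cell = +1.505 − (−2.377) = +3.882 V (n = 6).
From the Nernst equation, log Q = n(E° − E)/0.0592 = 6·(+3.882 − (+3.865))/0.0592 = 1.723.
Balancing electrons gives 2 Au3+(aq) + 3 Mg(s) → 2 Au(s) + 3 Mg2+(aq); thus Q = [Mg2+(aq)]^3 / [Au3+(aq)]^2.
Solving for the unknown gives log [Au3+(aq)] = −2.499, so [Au3+(aq)] ≈ 0.0032 M.

0.0032 M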